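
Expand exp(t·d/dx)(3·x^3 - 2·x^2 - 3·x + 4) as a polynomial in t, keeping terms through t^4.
3 t^{3} + t^{2} \left(9 x - 2\right) - t \left(- 9 x^{2} + 4 x + 3\right) + 3 x^{3} - 2 x^{2} - 3 x + 4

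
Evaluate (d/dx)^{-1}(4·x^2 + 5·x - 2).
\frac{4 x^{3}}{3} + \frac{5 x^{2}}{2} - 2 x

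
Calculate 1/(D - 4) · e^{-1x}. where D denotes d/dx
- \frac{e^{- x}}{5}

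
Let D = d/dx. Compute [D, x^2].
2 x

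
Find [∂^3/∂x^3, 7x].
21\frac{d^{2}}{dx^{2}}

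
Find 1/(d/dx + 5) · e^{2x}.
\frac{e^{2 x}}{7}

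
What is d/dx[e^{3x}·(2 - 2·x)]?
\left(4 - 6 x\right) e^{3 x}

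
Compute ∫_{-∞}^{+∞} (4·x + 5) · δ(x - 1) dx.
9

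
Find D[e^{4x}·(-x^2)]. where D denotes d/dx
2 x \left(- 2 x - 1\right) e^{4 x}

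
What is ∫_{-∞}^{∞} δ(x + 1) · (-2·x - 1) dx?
1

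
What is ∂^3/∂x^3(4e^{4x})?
256 e^{4 x}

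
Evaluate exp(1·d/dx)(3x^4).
3 x^{4} + 12 x^{3} + 18 x^{2} + 12 x + 3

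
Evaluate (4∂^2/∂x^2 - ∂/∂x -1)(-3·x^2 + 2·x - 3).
3 x^{2} + 4 x - 23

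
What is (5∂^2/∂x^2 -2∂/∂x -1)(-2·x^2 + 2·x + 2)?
2 x^{2} + 6 x - 26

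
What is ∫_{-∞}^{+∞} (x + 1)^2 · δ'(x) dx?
-2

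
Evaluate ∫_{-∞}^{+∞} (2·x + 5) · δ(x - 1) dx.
7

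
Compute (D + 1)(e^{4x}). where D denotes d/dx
5 e^{4 x}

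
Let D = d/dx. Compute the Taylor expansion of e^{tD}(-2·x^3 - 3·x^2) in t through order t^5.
- 2 t^{3} - 3 t^{2} \left(2 x + 1\right) - 6 t x \left(x + 1\right) - 2 x^{3} - 3 x^{2}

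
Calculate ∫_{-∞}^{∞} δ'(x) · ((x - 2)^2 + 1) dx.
4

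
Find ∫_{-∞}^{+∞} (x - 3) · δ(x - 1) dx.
-2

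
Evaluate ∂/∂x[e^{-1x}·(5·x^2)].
5 x \left(2 - x\right) e^{- x}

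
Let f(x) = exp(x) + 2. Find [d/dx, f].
e^{x}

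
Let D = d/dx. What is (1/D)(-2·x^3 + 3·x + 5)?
- \frac{x^{4}}{2} + \frac{3 x^{2}}{2} + 5 x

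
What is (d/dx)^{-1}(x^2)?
\frac{x^{3}}{3}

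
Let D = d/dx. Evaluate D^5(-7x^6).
- 5040 x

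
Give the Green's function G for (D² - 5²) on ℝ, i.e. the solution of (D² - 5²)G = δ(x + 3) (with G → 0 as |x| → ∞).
-\frac{e^{-5|x + 3|}}{10}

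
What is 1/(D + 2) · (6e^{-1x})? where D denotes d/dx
6 e^{- x}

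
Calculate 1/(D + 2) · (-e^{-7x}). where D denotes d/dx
\frac{e^{- 7 x}}{5}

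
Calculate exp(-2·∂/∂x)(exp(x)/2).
\frac{e^{x - 2}}{2}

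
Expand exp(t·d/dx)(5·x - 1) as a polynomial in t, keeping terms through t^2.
5 t + 5 x - 1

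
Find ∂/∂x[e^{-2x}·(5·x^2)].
10 x \left(1 - x\right) e^{- 2 x}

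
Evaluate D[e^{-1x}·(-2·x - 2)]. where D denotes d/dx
2 x e^{- x}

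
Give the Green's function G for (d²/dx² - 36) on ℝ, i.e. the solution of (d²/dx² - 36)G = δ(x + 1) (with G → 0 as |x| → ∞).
-\frac{e^{-6|x + 1|}}{12}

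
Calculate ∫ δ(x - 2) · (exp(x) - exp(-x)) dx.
2 \sinh{\left(2 \right)}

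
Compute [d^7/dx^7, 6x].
42\frac{d^{6}}{dx^{6}}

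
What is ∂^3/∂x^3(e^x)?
e^{x}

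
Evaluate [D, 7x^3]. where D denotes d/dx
21 x^{2}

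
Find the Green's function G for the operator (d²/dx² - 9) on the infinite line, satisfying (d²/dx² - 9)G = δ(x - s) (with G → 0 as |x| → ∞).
-\frac{e^{-3|x-s|}}{6}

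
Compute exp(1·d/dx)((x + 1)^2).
x^{2} + 4 x + 4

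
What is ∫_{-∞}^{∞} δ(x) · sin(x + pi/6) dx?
\frac{1}{2}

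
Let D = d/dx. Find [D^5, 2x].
10D^{4}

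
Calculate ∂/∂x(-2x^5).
- 10 x^{4}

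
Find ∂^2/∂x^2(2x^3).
12 x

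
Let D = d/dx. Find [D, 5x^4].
20 x^{3}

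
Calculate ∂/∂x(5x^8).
40 x^{7}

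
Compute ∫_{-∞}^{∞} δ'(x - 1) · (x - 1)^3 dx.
0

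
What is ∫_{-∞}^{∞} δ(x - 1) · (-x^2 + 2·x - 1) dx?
0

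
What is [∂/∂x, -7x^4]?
- 28 x^{3}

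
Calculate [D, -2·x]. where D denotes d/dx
-2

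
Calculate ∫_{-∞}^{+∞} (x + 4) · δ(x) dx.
4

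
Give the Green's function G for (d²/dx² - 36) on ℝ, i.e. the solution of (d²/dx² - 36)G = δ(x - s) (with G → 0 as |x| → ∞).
-\frac{e^{-6|x-s|}}{12}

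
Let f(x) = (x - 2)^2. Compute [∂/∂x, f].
2 x - 4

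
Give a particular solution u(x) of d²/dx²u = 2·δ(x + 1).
|x + 1|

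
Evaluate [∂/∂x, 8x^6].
48 x^{5}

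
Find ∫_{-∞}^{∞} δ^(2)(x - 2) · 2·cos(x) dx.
- 2 \cos{\left(2 \right)}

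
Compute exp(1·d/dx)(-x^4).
- x^{4} - 4 x^{3} - 6 x^{2} - 4 x - 1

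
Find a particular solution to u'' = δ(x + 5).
\frac{|x + 5|}{2}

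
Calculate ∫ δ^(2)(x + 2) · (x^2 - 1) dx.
2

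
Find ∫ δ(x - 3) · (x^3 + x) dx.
30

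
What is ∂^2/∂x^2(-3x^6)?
- 90 x^{4}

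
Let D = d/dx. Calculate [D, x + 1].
1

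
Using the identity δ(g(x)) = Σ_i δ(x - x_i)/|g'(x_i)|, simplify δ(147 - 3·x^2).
\frac{\delta(x - 7) + \delta(x + 7)}{42}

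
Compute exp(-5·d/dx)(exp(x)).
e^{x - 5}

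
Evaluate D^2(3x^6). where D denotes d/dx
90 x^{4}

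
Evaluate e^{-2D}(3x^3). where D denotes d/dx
3 x^{3} - 18 x^{2} + 36 x - 24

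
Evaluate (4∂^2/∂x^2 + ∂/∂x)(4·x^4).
16 x^{2} \left(x + 12\right)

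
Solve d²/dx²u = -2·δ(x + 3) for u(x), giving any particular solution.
-|x + 3|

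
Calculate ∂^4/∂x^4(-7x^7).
- 5880 x^{3}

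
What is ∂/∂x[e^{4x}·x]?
\left(4 x + 1\right) e^{4 x}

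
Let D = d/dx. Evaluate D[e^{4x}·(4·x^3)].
x^{2} \left(16 x + 12\right) e^{4 x}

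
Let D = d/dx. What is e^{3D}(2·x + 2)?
2 x + 8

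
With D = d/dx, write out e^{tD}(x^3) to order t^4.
t^{3} + 3 t^{2} x + 3 t x^{2} + x^{3}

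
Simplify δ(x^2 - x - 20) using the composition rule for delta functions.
\frac{\delta(x + 4) + \delta(x - 5)}{9}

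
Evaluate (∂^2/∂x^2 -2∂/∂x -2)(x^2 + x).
2 x \left(- x - 3\right)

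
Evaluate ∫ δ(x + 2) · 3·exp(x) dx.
\frac{3}{e^{2}}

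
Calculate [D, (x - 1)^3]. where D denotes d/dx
3 \left(x - 1\right)^{2}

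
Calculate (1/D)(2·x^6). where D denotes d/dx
\frac{2 x^{7}}{7}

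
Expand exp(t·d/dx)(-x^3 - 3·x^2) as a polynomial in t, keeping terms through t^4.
- t^{3} - 3 t^{2} \left(x + 1\right) - 3 t x \left(x + 2\right) - x^{3} - 3 x^{2}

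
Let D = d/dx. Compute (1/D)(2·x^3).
\frac{x^{4}}{2}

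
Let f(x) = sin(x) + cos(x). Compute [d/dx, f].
- \sin{\left(x \right)} + \cos{\left(x \right)}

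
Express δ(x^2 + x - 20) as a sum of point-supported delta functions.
\frac{\delta(x + 5) + \delta(x - 4)}{9}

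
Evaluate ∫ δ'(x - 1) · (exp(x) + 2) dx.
- e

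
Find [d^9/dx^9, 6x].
54\frac{d^{8}}{dx^{8}}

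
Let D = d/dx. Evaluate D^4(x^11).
7920 x^{7}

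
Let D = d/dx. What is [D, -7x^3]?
- 21 x^{2}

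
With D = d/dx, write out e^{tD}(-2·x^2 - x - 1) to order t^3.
- 2 t^{2} - t \left(4 x + 1\right) - 2 x^{2} - x - 1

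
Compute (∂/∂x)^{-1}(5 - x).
- \frac{x^{2}}{2} + 5 x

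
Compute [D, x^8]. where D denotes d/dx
8 x^{7}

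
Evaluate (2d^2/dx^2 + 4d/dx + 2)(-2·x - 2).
- 4 x - 12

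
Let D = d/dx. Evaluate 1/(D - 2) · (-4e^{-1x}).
\frac{4 e^{- x}}{3}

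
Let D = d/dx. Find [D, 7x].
7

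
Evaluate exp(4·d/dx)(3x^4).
3 x^{4} + 48 x^{3} + 288 x^{2} + 768 x + 768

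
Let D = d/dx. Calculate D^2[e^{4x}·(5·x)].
\left(80 x + 40\right) e^{4 x}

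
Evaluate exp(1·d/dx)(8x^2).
8 x^{2} + 16 x + 8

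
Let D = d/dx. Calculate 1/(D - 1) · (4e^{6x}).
\frac{4 e^{6 x}}{5}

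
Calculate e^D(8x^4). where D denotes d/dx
8 x^{4} + 32 x^{3} + 48 x^{2} + 32 x + 8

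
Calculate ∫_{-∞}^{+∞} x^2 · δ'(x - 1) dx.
-2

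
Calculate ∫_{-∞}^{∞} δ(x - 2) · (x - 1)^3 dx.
1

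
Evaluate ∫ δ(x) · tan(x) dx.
0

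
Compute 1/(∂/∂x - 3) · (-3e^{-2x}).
\frac{3 e^{- 2 x}}{5}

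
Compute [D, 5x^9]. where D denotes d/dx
45 x^{8}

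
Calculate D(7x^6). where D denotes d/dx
42 x^{5}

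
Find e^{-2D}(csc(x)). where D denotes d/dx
\csc{\left(x - 2 \right)}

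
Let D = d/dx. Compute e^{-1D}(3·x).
3 x - 3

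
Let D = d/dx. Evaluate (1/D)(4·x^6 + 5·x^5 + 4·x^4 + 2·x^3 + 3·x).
\frac{4 x^{7}}{7} + \frac{5 x^{6}}{6} + \frac{4 x^{5}}{5} + \frac{x^{4}}{2} + \frac{3 x^{2}}{2}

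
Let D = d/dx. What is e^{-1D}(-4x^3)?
- 4 x^{3} + 12 x^{2} - 12 x + 4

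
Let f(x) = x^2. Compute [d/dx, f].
2 x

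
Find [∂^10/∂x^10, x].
10\frac{d^{9}}{dx^{9}}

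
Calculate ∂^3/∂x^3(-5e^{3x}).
- 135 e^{3 x}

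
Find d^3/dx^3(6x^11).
5940 x^{8}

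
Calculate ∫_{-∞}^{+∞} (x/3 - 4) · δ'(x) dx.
- \frac{1}{3}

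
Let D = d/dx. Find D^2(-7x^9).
- 504 x^{7}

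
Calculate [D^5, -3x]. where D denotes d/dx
-15D^{4}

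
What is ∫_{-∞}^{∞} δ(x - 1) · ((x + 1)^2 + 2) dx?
6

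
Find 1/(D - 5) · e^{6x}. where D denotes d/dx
e^{6 x}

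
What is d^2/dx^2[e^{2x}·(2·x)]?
8 \left(x + 1\right) e^{2 x}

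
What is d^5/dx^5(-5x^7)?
- 12600 x^{2}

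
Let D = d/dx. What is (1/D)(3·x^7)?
\frac{3 x^{8}}{8}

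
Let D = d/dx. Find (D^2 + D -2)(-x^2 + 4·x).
2 x^{2} - 10 x + 2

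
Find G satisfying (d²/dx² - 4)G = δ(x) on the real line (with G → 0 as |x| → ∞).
-\frac{e^{-2|x|}}{4}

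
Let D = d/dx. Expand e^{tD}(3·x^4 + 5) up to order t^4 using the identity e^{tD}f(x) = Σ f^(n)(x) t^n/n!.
3 t^{4} + 12 t^{3} x + 18 t^{2} x^{2} + 12 t x^{3} + 3 x^{4} + 5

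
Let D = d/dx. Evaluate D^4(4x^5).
480 x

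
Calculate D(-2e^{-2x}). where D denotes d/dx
4 e^{- 2 x}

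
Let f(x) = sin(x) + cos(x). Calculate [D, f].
- \sin{\left(x \right)} + \cos{\left(x \right)}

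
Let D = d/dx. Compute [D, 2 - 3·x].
-3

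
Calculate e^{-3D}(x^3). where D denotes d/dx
x^{3} - 9 x^{2} + 27 x - 27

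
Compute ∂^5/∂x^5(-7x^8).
- 47040 x^{3}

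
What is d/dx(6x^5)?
30 x^{4}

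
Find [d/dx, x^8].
8 x^{7}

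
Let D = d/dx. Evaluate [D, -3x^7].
- 21 x^{6}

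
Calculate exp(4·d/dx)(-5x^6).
- 5 x^{6} - 120 x^{5} - 1200 x^{4} - 6400 x^{3} - 19200 x^{2} - 30720 x - 20480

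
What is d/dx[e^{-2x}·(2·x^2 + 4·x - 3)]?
2 \left(- 2 x^{2} - 2 x + 5\right) e^{- 2 x}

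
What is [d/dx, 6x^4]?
24 x^{3}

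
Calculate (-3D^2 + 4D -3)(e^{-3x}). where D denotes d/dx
- 42 e^{- 3 x}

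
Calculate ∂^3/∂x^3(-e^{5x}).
- 125 e^{5 x}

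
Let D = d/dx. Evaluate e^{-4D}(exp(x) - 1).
e^{x - 4} - 1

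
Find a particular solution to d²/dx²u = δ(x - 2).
\frac{|x - 2|}{2}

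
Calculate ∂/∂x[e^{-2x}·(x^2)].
2 x \left(1 - x\right) e^{- 2 x}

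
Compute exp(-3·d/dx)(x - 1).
x - 4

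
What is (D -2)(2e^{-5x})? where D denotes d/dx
- 14 e^{- 5 x}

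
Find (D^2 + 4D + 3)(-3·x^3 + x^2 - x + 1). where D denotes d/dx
- 9 x^{3} - 33 x^{2} - 13 x + 1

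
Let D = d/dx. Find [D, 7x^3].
21 x^{2}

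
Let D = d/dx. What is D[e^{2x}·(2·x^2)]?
4 x \left(x + 1\right) e^{2 x}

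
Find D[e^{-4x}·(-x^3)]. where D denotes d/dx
x^{2} \left(4 x - 3\right) e^{- 4 x}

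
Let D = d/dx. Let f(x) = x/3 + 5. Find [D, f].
\frac{1}{3}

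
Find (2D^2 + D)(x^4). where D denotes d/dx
4 x^{2} \left(x + 6\right)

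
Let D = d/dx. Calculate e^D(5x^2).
5 x^{2} + 10 x + 5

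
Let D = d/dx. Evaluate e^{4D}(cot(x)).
\cot{\left(x + 4 \right)}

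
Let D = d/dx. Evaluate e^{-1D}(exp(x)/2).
\frac{e^{x - 1}}{2}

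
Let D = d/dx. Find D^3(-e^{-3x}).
27 e^{- 3 x}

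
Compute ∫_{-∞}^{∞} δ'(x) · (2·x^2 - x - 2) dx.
1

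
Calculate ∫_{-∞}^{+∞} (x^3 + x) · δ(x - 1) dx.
2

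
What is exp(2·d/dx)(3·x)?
3 x + 6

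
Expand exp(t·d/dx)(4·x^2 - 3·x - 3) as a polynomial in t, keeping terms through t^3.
4 t^{2} + t \left(8 x - 3\right) + 4 x^{2} - 3 x - 3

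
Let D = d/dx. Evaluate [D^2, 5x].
10D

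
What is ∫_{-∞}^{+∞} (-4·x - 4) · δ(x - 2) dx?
-12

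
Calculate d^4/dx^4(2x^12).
23760 x^{8}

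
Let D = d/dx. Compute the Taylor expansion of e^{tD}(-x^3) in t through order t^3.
- t^{3} - 3 t^{2} x - 3 t x^{2} - x^{3}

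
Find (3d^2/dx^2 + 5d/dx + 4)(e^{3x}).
46 e^{3 x}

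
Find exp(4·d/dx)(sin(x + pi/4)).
\sin{\left(x + \frac{\pi}{4} + 4 \right)}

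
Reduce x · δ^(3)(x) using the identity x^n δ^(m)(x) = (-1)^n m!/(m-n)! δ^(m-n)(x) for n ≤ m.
-3\delta^{(2)}(x)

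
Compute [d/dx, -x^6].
- 6 x^{5}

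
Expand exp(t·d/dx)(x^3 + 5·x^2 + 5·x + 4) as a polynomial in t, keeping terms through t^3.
t^{3} + t^{2} \left(3 x + 5\right) + t \left(3 x^{2} + 10 x + 5\right) + x^{3} + 5 x^{2} + 5 x + 4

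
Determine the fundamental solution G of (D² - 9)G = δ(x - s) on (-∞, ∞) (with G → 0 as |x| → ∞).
-\frac{e^{-3|x-s|}}{6}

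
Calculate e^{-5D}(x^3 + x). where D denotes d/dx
x^{3} - 15 x^{2} + 76 x - 130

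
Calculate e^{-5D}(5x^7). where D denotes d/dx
5 x^{7} - 175 x^{6} + 2625 x^{5} - 21875 x^{4} + 109375 x^{3} - 328125 x^{2} + 546875 x - 390625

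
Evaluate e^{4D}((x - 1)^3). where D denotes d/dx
x^{3} + 9 x^{2} + 27 x + 27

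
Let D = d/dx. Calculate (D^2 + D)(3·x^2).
6 x + 6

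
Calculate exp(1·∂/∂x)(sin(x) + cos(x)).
\sqrt{2} \sin{\left(x + \frac{\pi}{4} + 1 \right)}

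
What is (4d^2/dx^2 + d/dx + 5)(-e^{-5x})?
- 100 e^{- 5 x}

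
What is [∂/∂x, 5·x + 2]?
5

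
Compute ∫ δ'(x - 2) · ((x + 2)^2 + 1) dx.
-8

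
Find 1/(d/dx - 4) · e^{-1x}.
- \frac{e^{- x}}{5}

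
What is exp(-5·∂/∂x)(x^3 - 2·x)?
x^{3} - 15 x^{2} + 73 x - 115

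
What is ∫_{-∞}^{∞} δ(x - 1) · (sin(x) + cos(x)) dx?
\cos{\left(1 \right)} + \sin{\left(1 \right)}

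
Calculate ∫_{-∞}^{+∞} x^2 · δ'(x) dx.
0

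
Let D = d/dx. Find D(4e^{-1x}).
- 4 e^{- x}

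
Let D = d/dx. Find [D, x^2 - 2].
2 x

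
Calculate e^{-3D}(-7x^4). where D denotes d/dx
- 7 x^{4} + 84 x^{3} - 378 x^{2} + 756 x - 567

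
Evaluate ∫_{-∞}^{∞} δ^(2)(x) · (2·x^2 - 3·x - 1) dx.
4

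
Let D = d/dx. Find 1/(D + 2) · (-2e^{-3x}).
2 e^{- 3 x}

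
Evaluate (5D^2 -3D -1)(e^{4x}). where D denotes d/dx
67 e^{4 x}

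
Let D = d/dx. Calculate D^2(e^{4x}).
16 e^{4 x}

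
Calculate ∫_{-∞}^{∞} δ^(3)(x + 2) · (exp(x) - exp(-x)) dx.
- 2 \cosh{\left(2 \right)}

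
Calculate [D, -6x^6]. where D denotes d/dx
- 36 x^{5}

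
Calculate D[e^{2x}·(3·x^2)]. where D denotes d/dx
6 x \left(x + 1\right) e^{2 x}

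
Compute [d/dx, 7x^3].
21 x^{2}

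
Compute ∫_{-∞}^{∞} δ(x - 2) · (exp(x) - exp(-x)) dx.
2 \sinh{\left(2 \right)}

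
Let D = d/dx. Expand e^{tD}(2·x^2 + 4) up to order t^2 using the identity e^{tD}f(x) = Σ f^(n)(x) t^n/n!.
2 t^{2} + 4 t x + 2 x^{2} + 4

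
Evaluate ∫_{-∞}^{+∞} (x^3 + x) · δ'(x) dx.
-1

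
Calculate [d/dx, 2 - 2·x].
-2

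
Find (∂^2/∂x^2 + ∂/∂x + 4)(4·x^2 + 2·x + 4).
16 x^{2} + 16 x + 26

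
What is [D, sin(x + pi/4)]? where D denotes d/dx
\cos{\left(x + \frac{\pi}{4} \right)}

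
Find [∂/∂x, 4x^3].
12 x^{2}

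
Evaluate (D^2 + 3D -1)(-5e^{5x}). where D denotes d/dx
- 195 e^{5 x}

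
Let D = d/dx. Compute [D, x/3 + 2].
\frac{1}{3}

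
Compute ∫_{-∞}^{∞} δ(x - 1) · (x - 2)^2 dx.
1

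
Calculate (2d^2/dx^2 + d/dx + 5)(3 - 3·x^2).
- 15 x^{2} - 6 x + 3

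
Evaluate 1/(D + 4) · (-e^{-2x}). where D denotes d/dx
- \frac{e^{- 2 x}}{2}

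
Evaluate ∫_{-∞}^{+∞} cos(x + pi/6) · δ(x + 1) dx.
\sin{\left(1 + \frac{\pi}{3} \right)}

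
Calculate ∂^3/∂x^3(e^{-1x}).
- e^{- x}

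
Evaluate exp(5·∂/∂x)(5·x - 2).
5 x + 23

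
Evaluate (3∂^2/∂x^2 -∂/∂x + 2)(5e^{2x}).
60 e^{2 x}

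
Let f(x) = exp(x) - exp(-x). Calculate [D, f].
2 \cosh{\left(x \right)}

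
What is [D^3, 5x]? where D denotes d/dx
15D^{2}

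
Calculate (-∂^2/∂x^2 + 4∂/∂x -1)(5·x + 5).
15 - 5 x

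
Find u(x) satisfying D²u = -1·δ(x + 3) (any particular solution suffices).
-\frac{|x + 3|}{2}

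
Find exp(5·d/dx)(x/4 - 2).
\frac{x}{4} - \frac{3}{4}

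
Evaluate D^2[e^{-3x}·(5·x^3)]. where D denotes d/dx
15 x \left(3 x^{2} - 6 x + 2\right) e^{- 3 x}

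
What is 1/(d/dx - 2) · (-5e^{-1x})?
\frac{5 e^{- x}}{3}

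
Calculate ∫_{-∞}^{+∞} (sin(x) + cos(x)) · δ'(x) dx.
-1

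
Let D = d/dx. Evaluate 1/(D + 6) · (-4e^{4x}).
- \frac{2 e^{4 x}}{5}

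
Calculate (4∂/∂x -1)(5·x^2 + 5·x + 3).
- 5 x^{2} + 35 x + 17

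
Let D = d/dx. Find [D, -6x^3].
- 18 x^{2}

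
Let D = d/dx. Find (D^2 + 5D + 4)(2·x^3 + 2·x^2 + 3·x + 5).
8 x^{3} + 38 x^{2} + 44 x + 39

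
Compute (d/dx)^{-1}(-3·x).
- \frac{3 x^{2}}{2}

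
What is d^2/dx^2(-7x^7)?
- 294 x^{5}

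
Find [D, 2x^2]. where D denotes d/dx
4 x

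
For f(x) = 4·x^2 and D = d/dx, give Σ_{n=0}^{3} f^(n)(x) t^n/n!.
4 t^{2} + 8 t x + 4 x^{2}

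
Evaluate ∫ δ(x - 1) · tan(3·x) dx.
\tan{\left(3 \right)}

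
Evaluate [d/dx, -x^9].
- 9 x^{8}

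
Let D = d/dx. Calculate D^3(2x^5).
120 x^{2}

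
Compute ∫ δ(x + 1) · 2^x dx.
\frac{1}{2}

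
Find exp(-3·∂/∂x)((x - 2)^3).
x^{3} - 15 x^{2} + 75 x - 125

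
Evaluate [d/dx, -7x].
-7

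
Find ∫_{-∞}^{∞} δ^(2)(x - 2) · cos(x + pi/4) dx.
- \cos{\left(\frac{\pi}{4} + 2 \right)}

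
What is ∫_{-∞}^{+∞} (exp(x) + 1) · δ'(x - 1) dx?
- e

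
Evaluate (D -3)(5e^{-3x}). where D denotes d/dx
- 30 e^{- 3 x}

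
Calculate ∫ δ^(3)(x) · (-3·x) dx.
0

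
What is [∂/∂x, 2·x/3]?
\frac{2}{3}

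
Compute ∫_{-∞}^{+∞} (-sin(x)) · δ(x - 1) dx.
- \sin{\left(1 \right)}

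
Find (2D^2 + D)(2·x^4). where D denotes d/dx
8 x^{2} \left(x + 6\right)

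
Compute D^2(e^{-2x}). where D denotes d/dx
4 e^{- 2 x}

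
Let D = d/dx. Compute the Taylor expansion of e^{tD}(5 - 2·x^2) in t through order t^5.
- 2 t^{2} - 4 t x - 2 x^{2} + 5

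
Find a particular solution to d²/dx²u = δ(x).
\frac{|x|}{2}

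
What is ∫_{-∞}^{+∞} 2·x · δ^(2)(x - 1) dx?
0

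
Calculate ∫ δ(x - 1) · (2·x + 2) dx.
4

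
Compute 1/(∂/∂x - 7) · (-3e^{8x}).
- 3 e^{8 x}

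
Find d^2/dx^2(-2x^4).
- 24 x^{2}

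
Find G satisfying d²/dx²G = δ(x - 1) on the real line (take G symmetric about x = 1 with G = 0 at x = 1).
\frac{|x - 1|}{2}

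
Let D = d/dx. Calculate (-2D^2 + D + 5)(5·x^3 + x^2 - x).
25 x^{3} + 20 x^{2} - 63 x - 5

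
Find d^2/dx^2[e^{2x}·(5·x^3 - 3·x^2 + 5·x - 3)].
\left(20 x^{3} + 48 x^{2} + 26 x + 2\right) e^{2 x}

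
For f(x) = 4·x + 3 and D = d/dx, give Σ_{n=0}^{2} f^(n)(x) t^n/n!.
4 t + 4 x + 3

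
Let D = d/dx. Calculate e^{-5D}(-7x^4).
- 7 x^{4} + 140 x^{3} - 1050 x^{2} + 3500 x - 4375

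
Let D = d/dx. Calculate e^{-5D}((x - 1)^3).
x^{3} - 18 x^{2} + 108 x - 216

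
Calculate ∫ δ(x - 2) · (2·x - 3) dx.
1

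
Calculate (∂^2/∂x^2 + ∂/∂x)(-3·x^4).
12 x^{2} \left(- x - 3\right)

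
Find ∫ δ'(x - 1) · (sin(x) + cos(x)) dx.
- \cos{\left(1 \right)} + \sin{\left(1 \right)}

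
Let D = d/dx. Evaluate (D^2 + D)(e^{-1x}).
0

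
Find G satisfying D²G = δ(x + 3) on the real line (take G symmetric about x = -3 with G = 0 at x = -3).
\frac{|x + 3|}{2}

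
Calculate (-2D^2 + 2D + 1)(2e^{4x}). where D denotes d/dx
- 46 e^{4 x}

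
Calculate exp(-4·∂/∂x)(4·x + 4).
4 x - 12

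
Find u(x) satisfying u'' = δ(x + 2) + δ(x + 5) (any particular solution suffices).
\frac{|x + 2|}{2} + \frac{|x + 5|}{2}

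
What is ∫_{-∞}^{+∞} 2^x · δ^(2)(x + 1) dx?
\frac{\log{\left(2 \right)}^{2}}{2}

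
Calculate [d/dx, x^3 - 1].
3 x^{2}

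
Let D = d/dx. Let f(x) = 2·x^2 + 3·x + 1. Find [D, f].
4 x + 3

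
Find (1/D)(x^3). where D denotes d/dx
\frac{x^{4}}{4}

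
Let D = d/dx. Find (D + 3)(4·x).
12 x + 4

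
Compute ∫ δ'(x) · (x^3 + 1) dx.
0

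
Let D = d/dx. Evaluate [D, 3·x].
3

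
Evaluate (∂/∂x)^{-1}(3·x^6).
\frac{3 x^{7}}{7}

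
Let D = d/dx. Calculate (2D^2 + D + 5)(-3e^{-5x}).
- 150 e^{- 5 x}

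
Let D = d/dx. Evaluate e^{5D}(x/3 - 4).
\frac{x}{3} - \frac{7}{3}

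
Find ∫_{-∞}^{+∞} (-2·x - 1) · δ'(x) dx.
2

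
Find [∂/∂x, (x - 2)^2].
2 x - 4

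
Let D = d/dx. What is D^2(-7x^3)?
- 42 x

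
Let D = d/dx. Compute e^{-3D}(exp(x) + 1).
e^{x - 3} + 1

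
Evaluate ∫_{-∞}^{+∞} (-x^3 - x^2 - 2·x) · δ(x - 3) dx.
-42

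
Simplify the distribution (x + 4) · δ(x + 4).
0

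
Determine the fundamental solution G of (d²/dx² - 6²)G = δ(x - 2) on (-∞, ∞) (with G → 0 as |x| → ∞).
-\frac{e^{-6|x - 2|}}{12}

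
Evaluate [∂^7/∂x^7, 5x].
35\frac{d^{6}}{dx^{6}}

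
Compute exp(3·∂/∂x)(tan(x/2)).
\tan{\left(\frac{x}{2} + \frac{3}{2} \right)}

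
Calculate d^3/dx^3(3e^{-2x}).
- 24 e^{- 2 x}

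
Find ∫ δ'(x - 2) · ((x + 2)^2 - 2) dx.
-8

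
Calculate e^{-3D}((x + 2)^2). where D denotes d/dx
x^{2} - 2 x + 1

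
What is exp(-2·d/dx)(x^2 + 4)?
x^{2} - 4 x + 8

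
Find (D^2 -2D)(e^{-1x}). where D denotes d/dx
3 e^{- x}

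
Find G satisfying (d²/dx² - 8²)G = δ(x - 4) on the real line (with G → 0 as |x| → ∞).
-\frac{e^{-8|x - 4|}}{16}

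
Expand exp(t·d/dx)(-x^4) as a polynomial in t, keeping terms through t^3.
x \left(- 4 t^{3} - 6 t^{2} x - 4 t x^{2} - x^{3}\right)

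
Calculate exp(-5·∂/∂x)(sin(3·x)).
\sin{\left(3 x - 15 \right)}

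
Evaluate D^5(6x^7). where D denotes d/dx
15120 x^{2}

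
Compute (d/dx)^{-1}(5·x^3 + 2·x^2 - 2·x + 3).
\frac{5 x^{4}}{4} + \frac{2 x^{3}}{3} - x^{2} + 3 x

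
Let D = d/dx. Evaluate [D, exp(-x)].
- e^{- x}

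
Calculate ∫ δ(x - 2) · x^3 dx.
8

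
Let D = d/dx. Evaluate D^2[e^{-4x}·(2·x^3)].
4 x \left(8 x^{2} - 12 x + 3\right) e^{- 4 x}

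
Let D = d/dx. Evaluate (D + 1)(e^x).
2 e^{x}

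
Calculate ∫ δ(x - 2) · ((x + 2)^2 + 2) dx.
18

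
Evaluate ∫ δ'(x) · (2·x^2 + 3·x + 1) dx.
-3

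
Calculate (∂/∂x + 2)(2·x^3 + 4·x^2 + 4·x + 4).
4 x^{3} + 14 x^{2} + 16 x + 12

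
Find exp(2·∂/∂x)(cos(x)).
\cos{\left(x + 2 \right)}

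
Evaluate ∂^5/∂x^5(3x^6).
2160 x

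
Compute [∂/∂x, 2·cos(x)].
- 2 \sin{\left(x \right)}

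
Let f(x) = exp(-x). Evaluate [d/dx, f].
- e^{- x}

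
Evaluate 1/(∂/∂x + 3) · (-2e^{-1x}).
- e^{- x}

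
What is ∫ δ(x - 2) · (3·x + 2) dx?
8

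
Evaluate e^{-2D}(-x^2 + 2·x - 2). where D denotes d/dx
- x^{2} + 6 x - 10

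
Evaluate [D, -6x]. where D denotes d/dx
-6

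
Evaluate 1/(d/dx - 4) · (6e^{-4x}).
- \frac{3 e^{- 4 x}}{4}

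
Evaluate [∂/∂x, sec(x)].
\tan{\left(x \right)} \sec{\left(x \right)}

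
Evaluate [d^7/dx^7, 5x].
35\frac{d^{6}}{dx^{6}}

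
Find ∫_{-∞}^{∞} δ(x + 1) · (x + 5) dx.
4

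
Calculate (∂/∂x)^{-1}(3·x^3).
\frac{3 x^{4}}{4}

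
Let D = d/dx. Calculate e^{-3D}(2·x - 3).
2 x - 9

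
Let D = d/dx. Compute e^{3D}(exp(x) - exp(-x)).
2 \sinh{\left(x + 3 \right)}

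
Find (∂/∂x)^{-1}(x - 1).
\frac{x^{2}}{2} - x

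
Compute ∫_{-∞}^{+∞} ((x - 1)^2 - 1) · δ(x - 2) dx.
0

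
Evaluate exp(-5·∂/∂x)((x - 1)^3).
x^{3} - 18 x^{2} + 108 x - 216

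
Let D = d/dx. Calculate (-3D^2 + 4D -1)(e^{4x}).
- 33 e^{4 x}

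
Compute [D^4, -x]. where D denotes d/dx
-4D^{3}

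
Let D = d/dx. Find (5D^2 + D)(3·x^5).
15 x^{3} \left(x + 20\right)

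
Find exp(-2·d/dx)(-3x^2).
- 3 x^{2} + 12 x - 12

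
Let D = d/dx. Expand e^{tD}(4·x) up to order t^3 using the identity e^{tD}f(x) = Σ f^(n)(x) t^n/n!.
4 t + 4 x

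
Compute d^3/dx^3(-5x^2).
0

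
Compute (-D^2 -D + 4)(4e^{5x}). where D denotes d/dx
- 104 e^{5 x}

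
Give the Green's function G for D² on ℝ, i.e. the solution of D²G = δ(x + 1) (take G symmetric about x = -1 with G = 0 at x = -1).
\frac{|x + 1|}{2}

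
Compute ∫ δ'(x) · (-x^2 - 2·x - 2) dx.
2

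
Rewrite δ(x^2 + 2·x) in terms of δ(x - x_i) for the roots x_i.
\frac{\delta(x + 2) + \delta(x)}{2}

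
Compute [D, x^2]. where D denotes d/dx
2 x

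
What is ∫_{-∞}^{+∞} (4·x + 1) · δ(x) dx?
1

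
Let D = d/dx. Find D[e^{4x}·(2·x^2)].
4 x \left(2 x + 1\right) e^{4 x}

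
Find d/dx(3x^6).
18 x^{5}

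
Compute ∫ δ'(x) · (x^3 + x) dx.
-1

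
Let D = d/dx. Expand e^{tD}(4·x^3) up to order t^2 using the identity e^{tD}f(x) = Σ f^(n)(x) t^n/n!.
4 x \left(3 t^{2} + 3 t x + x^{2}\right)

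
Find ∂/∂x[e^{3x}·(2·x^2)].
2 x \left(3 x + 2\right) e^{3 x}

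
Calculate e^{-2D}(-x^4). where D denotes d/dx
- x^{4} + 8 x^{3} - 24 x^{2} + 32 x - 16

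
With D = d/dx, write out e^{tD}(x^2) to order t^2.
t^{2} + 2 t x + x^{2}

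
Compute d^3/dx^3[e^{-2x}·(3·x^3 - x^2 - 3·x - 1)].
2 \left(- 12 x^{3} + 58 x^{2} - 54 x + 1\right) e^{- 2 x}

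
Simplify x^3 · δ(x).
0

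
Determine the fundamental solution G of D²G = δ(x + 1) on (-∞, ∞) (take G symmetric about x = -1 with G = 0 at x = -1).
\frac{|x + 1|}{2}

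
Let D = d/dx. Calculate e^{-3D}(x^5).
x^{5} - 15 x^{4} + 90 x^{3} - 270 x^{2} + 405 x - 243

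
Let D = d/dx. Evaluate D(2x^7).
14 x^{6}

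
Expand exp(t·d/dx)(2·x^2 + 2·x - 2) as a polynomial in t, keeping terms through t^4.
2 t^{2} + 2 t \left(2 x + 1\right) + 2 x^{2} + 2 x - 2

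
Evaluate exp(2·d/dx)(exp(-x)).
e^{- x - 2}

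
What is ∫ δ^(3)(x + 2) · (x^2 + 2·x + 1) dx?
0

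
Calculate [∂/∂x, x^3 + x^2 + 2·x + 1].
3 x^{2} + 2 x + 2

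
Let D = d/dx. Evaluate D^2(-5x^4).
- 60 x^{2}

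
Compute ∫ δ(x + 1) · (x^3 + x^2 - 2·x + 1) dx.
3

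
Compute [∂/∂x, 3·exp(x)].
3 e^{x}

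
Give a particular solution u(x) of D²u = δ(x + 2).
\frac{|x + 2|}{2}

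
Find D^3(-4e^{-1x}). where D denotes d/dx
4 e^{- x}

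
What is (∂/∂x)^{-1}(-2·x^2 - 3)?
- \frac{2 x^{3}}{3} - 3 x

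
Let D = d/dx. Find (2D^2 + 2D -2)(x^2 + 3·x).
- 2 x^{2} - 2 x + 10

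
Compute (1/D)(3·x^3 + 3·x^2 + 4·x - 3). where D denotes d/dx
\frac{3 x^{4}}{4} + x^{3} + 2 x^{2} - 3 x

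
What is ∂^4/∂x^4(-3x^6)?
- 1080 x^{2}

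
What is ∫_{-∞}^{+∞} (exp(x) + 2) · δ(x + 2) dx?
e^{-2} + 2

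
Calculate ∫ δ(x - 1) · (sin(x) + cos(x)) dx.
\cos{\left(1 \right)} + \sin{\left(1 \right)}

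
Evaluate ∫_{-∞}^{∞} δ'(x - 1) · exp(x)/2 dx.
- \frac{e}{2}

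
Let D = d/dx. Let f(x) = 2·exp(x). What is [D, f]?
2 e^{x}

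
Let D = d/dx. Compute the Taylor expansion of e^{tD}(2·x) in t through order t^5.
2 t + 2 x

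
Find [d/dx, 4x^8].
32 x^{7}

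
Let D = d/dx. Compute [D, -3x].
-3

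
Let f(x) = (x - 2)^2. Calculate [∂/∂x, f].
2 x - 4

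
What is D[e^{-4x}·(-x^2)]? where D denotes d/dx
2 x \left(2 x - 1\right) e^{- 4 x}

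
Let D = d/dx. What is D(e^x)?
e^{x}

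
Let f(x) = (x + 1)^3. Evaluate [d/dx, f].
3 \left(x + 1\right)^{2}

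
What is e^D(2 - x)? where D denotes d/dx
1 - x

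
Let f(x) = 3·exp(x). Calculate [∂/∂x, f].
3 e^{x}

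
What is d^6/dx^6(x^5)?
0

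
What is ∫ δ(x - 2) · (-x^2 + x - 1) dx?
-3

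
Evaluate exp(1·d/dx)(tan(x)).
\tan{\left(x + 1 \right)}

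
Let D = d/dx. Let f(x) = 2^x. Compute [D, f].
2^{x} \log{\left(2 \right)}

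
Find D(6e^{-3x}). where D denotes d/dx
- 18 e^{- 3 x}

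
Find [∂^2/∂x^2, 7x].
14\frac{d}{dx}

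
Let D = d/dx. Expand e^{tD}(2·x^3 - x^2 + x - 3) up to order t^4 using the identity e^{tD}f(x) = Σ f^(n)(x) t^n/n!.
2 t^{3} + t^{2} \left(6 x - 1\right) + t \left(6 x^{2} - 2 x + 1\right) + 2 x^{3} - x^{2} + x - 3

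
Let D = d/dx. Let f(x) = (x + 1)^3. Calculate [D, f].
3 \left(x + 1\right)^{2}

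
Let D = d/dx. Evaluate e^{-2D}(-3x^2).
- 3 x^{2} + 12 x - 12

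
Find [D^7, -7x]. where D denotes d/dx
-49D^{6}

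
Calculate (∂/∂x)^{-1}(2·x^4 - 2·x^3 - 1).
\frac{2 x^{5}}{5} - \frac{x^{4}}{2} - x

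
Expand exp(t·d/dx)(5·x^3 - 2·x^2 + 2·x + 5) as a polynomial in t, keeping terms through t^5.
5 t^{3} + t^{2} \left(15 x - 2\right) + t \left(15 x^{2} - 4 x + 2\right) + 5 x^{3} - 2 x^{2} + 2 x + 5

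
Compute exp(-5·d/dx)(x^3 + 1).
x^{3} - 15 x^{2} + 75 x - 124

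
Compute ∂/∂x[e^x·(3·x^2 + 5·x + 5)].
\left(3 x^{2} + 11 x + 10\right) e^{x}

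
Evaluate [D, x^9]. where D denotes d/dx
9 x^{8}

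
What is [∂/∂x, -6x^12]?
- 72 x^{11}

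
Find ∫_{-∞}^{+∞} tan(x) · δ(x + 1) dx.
- \tan{\left(1 \right)}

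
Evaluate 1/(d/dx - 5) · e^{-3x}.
- \frac{e^{- 3 x}}{8}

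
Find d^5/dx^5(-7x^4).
0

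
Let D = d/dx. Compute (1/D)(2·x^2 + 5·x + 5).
\frac{2 x^{3}}{3} + \frac{5 x^{2}}{2} + 5 x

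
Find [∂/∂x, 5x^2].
10 x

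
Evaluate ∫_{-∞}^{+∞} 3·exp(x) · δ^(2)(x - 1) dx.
3 e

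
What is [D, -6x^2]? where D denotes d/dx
- 12 x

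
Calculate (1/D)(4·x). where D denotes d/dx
2 x^{2}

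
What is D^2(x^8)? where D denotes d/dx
56 x^{6}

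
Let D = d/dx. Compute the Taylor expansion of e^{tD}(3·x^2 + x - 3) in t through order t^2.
3 t^{2} + t \left(6 x + 1\right) + 3 x^{2} + x - 3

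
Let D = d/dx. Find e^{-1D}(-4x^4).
- 4 x^{4} + 16 x^{3} - 24 x^{2} + 16 x - 4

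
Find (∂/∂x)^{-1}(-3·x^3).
- \frac{3 x^{4}}{4}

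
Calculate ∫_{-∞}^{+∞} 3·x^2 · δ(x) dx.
0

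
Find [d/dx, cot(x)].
- \frac{1}{\sin^{2}{\left(x \right)}}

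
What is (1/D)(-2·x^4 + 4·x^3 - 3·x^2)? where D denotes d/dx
- \frac{2 x^{5}}{5} + x^{4} - x^{3}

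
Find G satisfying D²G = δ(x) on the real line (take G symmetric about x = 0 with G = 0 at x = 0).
\frac{|x|}{2}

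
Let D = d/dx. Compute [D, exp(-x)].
- e^{- x}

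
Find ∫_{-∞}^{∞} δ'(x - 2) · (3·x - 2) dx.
-3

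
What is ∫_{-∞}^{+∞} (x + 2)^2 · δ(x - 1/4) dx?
\frac{81}{16}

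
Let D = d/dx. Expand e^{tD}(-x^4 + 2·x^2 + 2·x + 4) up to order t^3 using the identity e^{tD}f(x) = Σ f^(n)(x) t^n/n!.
- 4 t^{3} x + t^{2} \left(2 - 6 x^{2}\right) + 2 t \left(- 2 x^{3} + 2 x + 1\right) - x^{4} + 2 x^{2} + 2 x + 4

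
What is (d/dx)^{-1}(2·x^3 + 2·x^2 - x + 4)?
\frac{x^{4}}{2} + \frac{2 x^{3}}{3} - \frac{x^{2}}{2} + 4 x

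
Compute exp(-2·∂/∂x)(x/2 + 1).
\frac{x}{2}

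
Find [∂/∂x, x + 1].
1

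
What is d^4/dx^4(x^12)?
11880 x^{8}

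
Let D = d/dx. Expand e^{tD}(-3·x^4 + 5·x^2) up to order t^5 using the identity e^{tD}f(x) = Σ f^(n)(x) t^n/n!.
- 3 t^{4} - 12 t^{3} x - t^{2} \left(18 x^{2} - 5\right) - 2 t x \left(6 x^{2} - 5\right) - 3 x^{4} + 5 x^{2}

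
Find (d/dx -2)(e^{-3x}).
- 5 e^{- 3 x}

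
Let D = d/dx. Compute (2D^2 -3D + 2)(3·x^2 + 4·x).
2 x \left(3 x - 5\right)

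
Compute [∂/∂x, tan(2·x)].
\frac{2}{\cos^{2}{\left(2 x \right)}}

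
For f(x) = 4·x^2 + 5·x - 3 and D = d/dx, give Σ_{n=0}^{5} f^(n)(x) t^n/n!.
4 t^{2} + t \left(8 x + 5\right) + 4 x^{2} + 5 x - 3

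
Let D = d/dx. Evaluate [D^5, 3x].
15D^{4}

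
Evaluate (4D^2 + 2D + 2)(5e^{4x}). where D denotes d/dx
370 e^{4 x}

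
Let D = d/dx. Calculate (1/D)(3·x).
\frac{3 x^{2}}{2}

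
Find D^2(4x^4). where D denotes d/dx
48 x^{2}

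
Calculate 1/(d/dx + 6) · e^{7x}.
\frac{e^{7 x}}{13}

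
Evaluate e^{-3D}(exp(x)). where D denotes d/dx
e^{x - 3}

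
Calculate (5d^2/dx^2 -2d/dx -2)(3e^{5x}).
339 e^{5 x}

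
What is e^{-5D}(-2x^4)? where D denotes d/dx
- 2 x^{4} + 40 x^{3} - 300 x^{2} + 1000 x - 1250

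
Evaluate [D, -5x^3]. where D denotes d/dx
- 15 x^{2}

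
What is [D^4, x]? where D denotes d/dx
4D^{3}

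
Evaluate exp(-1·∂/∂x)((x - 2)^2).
x^{2} - 6 x + 9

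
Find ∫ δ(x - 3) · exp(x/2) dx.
e^{\frac{3}{2}}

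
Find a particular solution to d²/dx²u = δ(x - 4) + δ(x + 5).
\frac{|x - 4|}{2} + \frac{|x + 5|}{2}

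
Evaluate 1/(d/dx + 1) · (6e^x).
3 e^{x}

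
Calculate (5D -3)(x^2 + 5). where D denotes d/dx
- 3 x^{2} + 10 x - 15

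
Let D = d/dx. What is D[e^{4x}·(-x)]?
\left(- 4 x - 1\right) e^{4 x}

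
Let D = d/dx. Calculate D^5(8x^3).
0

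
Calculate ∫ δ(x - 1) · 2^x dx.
2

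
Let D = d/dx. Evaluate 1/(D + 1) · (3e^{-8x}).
- \frac{3 e^{- 8 x}}{7}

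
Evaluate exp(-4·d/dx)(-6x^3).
- 6 x^{3} + 72 x^{2} - 288 x + 384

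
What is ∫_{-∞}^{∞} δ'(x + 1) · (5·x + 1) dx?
-5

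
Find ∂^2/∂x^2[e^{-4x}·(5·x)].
40 \left(2 x - 1\right) e^{- 4 x}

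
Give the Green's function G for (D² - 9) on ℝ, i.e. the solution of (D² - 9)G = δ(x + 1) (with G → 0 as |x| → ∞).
-\frac{e^{-3|x + 1|}}{6}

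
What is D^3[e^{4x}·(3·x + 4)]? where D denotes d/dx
\left(192 x + 400\right) e^{4 x}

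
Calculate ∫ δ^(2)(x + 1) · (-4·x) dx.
0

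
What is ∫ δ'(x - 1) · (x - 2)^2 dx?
2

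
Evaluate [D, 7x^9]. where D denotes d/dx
63 x^{8}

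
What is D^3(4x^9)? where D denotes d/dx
2016 x^{6}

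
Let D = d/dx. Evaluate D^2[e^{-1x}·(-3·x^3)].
3 x \left(- x^{2} + 6 x - 6\right) e^{- x}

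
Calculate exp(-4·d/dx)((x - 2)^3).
x^{3} - 18 x^{2} + 108 x - 216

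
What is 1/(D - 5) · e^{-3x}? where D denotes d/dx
- \frac{e^{- 3 x}}{8}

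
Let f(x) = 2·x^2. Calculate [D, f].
4 x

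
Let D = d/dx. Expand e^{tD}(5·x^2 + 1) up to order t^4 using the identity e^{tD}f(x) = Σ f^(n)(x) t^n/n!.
5 t^{2} + 10 t x + 5 x^{2} + 1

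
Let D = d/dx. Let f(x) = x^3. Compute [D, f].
3 x^{2}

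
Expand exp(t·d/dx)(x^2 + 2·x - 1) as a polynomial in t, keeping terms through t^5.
t^{2} + 2 t \left(x + 1\right) + x^{2} + 2 x - 1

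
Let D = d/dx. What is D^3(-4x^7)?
- 840 x^{4}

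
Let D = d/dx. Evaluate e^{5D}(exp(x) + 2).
e^{x + 5} + 2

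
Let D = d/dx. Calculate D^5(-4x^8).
- 26880 x^{3}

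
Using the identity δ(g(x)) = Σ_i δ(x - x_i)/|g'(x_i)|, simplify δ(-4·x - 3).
\frac{\delta(x + 3/4)}{4}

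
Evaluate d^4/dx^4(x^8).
1680 x^{4}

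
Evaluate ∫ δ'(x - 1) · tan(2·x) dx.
- \frac{2}{\cos^{2}{\left(2 \right)}}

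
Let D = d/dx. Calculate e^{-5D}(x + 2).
x - 3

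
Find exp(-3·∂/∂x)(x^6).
x^{6} - 18 x^{5} + 135 x^{4} - 540 x^{3} + 1215 x^{2} - 1458 x + 729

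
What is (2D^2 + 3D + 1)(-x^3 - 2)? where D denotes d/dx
- x^{3} - 9 x^{2} - 12 x - 2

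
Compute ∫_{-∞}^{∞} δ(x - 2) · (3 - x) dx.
1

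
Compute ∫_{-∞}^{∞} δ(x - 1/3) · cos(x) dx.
\cos{\left(\frac{1}{3} \right)}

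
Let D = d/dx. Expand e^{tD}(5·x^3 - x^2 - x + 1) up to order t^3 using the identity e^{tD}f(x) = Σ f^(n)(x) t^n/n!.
5 t^{3} + t^{2} \left(15 x - 1\right) - t \left(- 15 x^{2} + 2 x + 1\right) + 5 x^{3} - x^{2} - x + 1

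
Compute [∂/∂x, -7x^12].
- 84 x^{11}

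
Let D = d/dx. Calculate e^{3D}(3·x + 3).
3 x + 12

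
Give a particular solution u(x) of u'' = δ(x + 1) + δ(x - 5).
\frac{|x + 1|}{2} + \frac{|x - 5|}{2}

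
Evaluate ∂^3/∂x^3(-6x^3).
-36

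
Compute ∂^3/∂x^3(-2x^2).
0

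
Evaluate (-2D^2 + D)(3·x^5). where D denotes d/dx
15 x^{3} \left(x - 8\right)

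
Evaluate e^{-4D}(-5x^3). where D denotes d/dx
- 5 x^{3} + 60 x^{2} - 240 x + 320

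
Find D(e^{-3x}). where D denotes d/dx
- 3 e^{- 3 x}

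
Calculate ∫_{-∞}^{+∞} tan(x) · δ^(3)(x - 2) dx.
- 6 \tan^{4}{\left(2 \right)} - 8 \tan^{2}{\left(2 \right)} - 2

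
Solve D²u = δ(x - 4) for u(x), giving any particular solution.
\frac{|x - 4|}{2}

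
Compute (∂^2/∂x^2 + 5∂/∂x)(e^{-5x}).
0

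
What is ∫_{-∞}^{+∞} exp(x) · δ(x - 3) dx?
e^{3}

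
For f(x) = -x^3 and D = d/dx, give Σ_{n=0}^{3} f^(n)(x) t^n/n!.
- t^{3} - 3 t^{2} x - 3 t x^{2} - x^{3}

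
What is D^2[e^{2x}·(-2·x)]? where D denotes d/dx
8 \left(- x - 1\right) e^{2 x}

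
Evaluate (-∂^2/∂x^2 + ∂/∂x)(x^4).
4 x^{2} \left(x - 3\right)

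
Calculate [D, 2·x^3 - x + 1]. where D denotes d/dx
6 x^{2} - 1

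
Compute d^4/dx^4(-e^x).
- e^{x}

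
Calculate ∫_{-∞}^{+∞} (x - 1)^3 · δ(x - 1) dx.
0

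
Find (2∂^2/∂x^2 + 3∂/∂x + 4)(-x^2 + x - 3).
- 4 x^{2} - 2 x - 13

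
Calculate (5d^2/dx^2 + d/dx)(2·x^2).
4 x + 20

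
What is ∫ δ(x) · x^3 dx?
0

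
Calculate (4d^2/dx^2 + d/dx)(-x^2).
- 2 x - 8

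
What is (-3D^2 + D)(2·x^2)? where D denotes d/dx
4 x - 12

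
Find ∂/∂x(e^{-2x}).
- 2 e^{- 2 x}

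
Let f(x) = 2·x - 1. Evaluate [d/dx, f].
2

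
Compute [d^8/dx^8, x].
8\frac{d^{7}}{dx^{7}}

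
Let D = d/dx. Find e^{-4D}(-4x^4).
- 4 x^{4} + 64 x^{3} - 384 x^{2} + 1024 x - 1024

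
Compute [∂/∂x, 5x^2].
10 x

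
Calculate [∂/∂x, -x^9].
- 9 x^{8}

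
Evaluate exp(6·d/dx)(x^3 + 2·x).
x^{3} + 18 x^{2} + 110 x + 228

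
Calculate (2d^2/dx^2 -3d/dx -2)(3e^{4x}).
54 e^{4 x}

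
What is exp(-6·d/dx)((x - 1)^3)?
x^{3} - 21 x^{2} + 147 x - 343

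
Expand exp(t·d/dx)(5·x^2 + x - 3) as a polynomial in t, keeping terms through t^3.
5 t^{2} + t \left(10 x + 1\right) + 5 x^{2} + x - 3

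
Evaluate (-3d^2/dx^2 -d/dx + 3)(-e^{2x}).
11 e^{2 x}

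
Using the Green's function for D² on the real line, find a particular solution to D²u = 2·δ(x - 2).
|x - 2|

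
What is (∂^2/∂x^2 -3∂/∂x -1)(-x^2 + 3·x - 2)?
x^{2} + 3 x - 9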